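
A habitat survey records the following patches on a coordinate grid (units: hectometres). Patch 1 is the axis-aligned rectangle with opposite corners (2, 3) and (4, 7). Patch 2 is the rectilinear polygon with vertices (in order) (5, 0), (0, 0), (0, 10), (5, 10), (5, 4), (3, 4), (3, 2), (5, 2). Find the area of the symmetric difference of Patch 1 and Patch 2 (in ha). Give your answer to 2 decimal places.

40.00

|Patch 1| = 8, |Patch 2| = 46, |Patch 1∩Patch 2| = 7.
|Patch 1 △ Patch 2| = |Patch 1| + |Patch 2| − 2·|Patch 1∩Patch 2| = 8 + 46 − 14 = 40.00.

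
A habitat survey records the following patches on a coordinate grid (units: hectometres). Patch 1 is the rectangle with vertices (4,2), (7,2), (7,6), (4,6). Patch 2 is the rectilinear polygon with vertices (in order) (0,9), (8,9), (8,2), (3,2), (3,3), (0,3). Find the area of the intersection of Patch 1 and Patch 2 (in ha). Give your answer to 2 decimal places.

12.00

The intersection is the polygon with vertices (4,6), (7,6), (7,2), (4,2).
By the shoelace formula its area is 12.00.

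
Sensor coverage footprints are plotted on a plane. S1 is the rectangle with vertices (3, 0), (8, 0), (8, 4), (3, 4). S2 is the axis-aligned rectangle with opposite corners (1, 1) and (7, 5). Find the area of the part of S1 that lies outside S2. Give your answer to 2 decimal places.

8.00

|S1∩S2|: x∈[3,7], y∈[1,4] → 4·3 = 12.
|S1| = 20.
|S1 ∖ S2| = |S1| − |S1∩S2| = 20 − 12 = 8.00.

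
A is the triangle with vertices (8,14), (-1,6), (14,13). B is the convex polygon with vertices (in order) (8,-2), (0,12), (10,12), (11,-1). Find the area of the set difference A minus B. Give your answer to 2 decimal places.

13.12

|A| = 28.5, |A∩B| = 15.3769.
|A ∖ B| = |A| − |A∩B| = 28.5 − 15.3769 = 13.12.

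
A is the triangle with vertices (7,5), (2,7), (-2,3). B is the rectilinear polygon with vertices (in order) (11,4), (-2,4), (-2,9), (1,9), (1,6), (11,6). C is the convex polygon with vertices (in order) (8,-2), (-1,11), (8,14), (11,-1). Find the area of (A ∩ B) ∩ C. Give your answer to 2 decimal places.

The region (A ∩ B) ∩ C is the polygon with vertices (3.667,4.259), (2.462,6), (4.5,6), (7,5).
By the shoelace formula its area is 4.37.

4.37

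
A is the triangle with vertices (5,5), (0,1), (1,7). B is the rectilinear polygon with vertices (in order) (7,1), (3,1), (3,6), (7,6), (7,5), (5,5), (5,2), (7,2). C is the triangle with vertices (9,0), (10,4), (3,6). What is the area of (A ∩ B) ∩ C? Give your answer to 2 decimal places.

0.72

The region (A ∩ B) ∩ C is the polygon with vertices (5,5), (4.444,4.556), (3,6).
By the shoelace formula its area is 0.72.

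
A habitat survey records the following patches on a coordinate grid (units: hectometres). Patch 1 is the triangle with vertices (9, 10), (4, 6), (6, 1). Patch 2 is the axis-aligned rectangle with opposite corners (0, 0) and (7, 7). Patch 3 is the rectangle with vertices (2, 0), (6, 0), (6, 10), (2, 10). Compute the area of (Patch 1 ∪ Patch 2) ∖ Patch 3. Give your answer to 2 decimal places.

|Patch 1 ∪ Patch 2| = 54.625.
|(Patch 1 ∪ Patch 2) ∩ Patch 3| = 28.225.
|(Patch 1 ∪ Patch 2) ∖ Patch 3| = 54.625 − 28.225 = 26.40.

26.40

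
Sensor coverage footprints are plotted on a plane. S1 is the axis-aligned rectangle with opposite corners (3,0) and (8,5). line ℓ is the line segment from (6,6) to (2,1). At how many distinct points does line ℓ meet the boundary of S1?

2

The segment meets the boundary at (3,2.25), (5.2,5).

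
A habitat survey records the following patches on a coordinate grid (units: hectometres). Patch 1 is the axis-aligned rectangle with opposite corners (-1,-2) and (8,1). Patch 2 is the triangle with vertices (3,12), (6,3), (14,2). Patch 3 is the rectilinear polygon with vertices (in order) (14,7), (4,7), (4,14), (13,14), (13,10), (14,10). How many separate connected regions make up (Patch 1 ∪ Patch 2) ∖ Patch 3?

3

(Patch 1 ∪ Patch 2) ∖ Patch 3 splits into 3 disjoint pieces (area 27, area 1.0455, area 24.9167).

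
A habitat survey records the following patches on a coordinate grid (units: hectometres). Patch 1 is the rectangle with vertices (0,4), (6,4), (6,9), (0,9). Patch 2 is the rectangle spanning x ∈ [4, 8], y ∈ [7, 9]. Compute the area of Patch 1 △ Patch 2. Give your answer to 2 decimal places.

30.00

|Patch 1∩Patch 2|: x∈[4,6], y∈[7,9] → 2·2 = 4.
|Patch 1 △ Patch 2| = |Patch 1| + |Patch 2| − 2·|Patch 1∩Patch 2| = 30 + 8 − 8 = 30.00.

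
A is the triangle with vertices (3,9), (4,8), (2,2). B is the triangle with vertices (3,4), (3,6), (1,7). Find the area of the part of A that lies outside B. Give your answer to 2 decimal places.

|A| = 4, |A∩B| = 0.7595.
|A ∖ B| = |A| − |A∩B| = 4 − 0.7595 = 3.24.

3.24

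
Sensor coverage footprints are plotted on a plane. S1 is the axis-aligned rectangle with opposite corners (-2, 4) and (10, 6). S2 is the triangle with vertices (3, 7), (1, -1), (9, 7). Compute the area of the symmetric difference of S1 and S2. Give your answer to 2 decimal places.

30.00

|S1| = 24, |S2| = 24, |S1∩S2| = 9.
|S1 △ S2| = |S1| + |S2| − 2·|S1∩S2| = 24 + 24 − 18 = 30.00.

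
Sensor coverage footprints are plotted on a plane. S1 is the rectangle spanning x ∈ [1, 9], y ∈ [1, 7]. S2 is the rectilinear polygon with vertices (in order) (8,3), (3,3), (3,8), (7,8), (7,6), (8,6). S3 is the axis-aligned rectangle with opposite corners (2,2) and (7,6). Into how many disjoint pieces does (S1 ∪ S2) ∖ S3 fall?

1

(S1 ∪ S2) ∖ S3 is a single connected region.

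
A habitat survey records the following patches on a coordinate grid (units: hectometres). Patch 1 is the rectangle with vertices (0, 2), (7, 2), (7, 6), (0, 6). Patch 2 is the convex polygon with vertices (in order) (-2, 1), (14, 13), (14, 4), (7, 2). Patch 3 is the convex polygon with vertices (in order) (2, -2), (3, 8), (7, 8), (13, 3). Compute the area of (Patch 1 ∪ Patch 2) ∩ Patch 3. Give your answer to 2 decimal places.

36.90

The region (Patch 1 ∪ Patch 2) ∩ Patch 3 is the polygon with vertices (4.667,6), (7.158,7.868), (12.362,3.532), (7,2), (2.348,1.483), (2.8,6).
By the shoelace formula its area is 36.90.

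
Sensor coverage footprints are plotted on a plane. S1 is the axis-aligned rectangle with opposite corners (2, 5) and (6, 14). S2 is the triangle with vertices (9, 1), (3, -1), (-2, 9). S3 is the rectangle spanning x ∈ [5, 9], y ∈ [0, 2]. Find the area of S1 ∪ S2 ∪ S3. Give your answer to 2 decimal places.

72.37

By inclusion–exclusion:
Individual areas: |S1| = 36, |S2| = 35, |S3| = 8.
|S1∩S2| = 0.8182.
|S1∩S3| = 0 (no overlap).
|S2∩S3| = 5.8125.
|S1∩S2∩S3| = 0.
|S1 ∪ S2 ∪ S3| = 79 − 6.6307 + 0 = 72.37.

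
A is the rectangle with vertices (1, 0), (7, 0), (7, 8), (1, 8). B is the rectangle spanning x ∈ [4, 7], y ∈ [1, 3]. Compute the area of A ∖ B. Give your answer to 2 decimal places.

|A∩B|: x∈[4,7], y∈[1,3] → 3·2 = 6.
|A| = 48.
|A ∖ B| = |A| − |A∩B| = 48 − 6 = 42.00.

42.00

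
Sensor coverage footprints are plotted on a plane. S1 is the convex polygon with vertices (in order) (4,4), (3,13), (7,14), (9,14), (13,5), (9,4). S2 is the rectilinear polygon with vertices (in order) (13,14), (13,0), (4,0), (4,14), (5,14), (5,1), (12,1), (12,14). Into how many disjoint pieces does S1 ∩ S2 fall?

S1 ∩ S2 splits into 2 disjoint pieces (area 9.375, area 1.25).

2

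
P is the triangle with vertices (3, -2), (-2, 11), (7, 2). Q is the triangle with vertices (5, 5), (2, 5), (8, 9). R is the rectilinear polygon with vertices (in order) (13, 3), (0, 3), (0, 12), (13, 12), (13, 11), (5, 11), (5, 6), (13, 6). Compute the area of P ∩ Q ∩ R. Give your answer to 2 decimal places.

The intersection is the polygon with vertices (2,5), (3.2,5.8), (4,5).
By the shoelace formula its area is 0.80.

0.80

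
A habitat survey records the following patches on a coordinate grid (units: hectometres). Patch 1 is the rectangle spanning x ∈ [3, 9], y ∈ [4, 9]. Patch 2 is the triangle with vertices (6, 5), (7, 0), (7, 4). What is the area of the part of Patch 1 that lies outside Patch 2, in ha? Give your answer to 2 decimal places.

|Patch 1| = 30, |Patch 1∩Patch 2| = 0.4.
|Patch 1 ∖ Patch 2| = |Patch 1| − |Patch 1∩Patch 2| = 30 − 0.4 = 29.60.

29.60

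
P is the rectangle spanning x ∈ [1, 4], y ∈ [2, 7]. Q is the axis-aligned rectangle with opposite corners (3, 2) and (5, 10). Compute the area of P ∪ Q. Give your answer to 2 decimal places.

By inclusion–exclusion:
Individual areas: |P| = 15, |Q| = 16.
|P∩Q|: x∈[3,4], y∈[2,7] → 1·5 = 5.
|P ∪ Q| = 31 − 5 = 26.00.

26.00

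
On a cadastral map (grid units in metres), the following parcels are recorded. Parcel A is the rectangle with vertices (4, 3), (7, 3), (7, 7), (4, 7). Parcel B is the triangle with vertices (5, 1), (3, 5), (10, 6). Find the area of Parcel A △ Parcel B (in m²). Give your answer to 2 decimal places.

|Parcel A| = 12, |Parcel B| = 15, |Parcel A∩Parcel B| = 7.0714.
|Parcel A △ Parcel B| = |Parcel A| + |Parcel B| − 2·|Parcel A∩Parcel B| = 12 + 15 − 14.1429 = 12.86.

12.86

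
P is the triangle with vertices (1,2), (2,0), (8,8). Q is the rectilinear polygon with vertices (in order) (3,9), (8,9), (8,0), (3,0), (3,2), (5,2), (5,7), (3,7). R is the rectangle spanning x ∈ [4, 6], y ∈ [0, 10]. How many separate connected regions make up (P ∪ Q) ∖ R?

(P ∪ Q) ∖ R splits into 3 disjoint pieces (area 8.0238, area 2, area 18).

3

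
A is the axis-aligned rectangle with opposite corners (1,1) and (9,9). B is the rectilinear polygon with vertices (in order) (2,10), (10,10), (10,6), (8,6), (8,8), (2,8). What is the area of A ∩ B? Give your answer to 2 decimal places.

9.00

The intersection is the polygon with vertices (9,9), (9,6), (8,6), (8,8), (2,8), (2,9).
By the shoelace formula its area is 9.00.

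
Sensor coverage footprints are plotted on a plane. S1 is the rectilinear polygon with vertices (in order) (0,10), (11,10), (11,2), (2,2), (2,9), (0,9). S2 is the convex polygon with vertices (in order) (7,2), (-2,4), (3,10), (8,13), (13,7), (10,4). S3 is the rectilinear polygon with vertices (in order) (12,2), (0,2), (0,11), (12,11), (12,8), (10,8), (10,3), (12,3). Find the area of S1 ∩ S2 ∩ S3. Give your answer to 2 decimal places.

59.47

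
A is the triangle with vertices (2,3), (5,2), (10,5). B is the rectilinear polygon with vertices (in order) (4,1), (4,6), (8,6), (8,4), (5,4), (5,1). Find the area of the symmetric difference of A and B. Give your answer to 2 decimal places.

14.08

|A| = 7, |B| = 11, |A∩B| = 1.9583.
|A △ B| = |A| + |B| − 2·|A∩B| = 7 + 11 − 3.9167 = 14.08.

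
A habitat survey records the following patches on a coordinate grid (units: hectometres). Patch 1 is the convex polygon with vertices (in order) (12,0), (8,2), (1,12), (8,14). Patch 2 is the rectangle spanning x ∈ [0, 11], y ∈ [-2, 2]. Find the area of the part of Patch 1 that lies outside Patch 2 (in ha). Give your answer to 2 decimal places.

63.75

|Patch 1| = 66, |Patch 1∩Patch 2| = 2.25.
|Patch 1 ∖ Patch 2| = |Patch 1| − |Patch 1∩Patch 2| = 66 − 2.25 = 63.75.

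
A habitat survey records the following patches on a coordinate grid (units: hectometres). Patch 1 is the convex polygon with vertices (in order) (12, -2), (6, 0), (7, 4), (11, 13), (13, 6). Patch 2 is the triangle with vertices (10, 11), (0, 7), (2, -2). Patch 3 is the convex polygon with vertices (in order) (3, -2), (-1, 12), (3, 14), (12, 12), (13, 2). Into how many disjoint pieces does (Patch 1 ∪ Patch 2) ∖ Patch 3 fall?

4

(Patch 1 ∪ Patch 2) ∖ Patch 3 splits into 4 disjoint pieces (area 0.2146, area 0.7863, area 9.689, area 5.9067).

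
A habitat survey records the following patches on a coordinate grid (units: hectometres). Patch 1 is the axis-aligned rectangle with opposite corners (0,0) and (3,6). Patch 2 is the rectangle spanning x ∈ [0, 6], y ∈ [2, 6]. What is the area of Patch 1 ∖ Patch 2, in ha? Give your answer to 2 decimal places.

6.00

|Patch 1∩Patch 2|: x∈[0,3], y∈[2,6] → 3·4 = 12.
|Patch 1| = 18.
|Patch 1 ∖ Patch 2| = |Patch 1| − |Patch 1∩Patch 2| = 18 − 12 = 6.00.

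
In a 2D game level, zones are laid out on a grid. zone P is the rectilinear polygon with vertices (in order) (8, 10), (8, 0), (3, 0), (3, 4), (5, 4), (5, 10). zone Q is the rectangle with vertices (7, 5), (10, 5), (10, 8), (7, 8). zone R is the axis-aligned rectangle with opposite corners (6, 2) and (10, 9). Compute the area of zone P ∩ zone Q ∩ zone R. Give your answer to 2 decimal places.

3.00

The intersection is the polygon with vertices (7,5), (7,8), (8,8), (8,5).
By the shoelace formula its area is 3.00.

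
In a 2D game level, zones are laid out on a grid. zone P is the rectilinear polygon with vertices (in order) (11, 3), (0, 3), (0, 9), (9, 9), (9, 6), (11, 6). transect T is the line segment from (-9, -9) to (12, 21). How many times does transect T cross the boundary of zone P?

The segment meets the boundary at (3.6,9), (0,3.857).

2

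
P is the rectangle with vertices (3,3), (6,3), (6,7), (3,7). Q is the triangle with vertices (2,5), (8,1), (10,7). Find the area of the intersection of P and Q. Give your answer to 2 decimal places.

6.54

The intersection is the polygon with vertices (6,3), (5,3), (3,4.333), (3,5.25), (6,6).
By the shoelace formula its area is 6.54.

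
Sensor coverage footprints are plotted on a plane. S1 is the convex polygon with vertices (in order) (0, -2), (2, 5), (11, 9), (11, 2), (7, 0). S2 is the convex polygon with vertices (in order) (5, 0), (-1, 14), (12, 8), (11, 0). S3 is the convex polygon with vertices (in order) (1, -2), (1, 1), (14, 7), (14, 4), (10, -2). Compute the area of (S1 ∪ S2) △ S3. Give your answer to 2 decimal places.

|S1 ∪ S2| = 116.94.
|(S1 ∪ S2) ∩ S3| = 40.3112.
|(S1 ∪ S2) △ S3| = 116.94 + 66 − 80.6224 = 102.32.

102.32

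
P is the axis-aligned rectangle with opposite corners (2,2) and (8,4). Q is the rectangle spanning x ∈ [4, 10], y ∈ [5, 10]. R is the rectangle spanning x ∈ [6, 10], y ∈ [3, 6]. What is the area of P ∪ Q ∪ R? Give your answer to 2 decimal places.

48.00

By inclusion–exclusion:
Individual areas: |P| = 12, |Q| = 30, |R| = 12.
|P∩Q| = 0 (no overlap).
|P∩R|: x∈[6,8], y∈[3,4] → 2·1 = 2.
|Q∩R|: x∈[6,10], y∈[5,6] → 4·1 = 4.
|P∩Q∩R| = 0.
|P ∪ Q ∪ R| = 54 − 6 + 0 = 48.00.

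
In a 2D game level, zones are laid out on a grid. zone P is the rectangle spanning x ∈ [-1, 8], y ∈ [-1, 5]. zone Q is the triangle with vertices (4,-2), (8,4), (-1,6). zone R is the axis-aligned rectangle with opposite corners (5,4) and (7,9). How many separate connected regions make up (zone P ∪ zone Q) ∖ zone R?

1

(zone P ∪ zone Q) ∖ zone R is a single connected region.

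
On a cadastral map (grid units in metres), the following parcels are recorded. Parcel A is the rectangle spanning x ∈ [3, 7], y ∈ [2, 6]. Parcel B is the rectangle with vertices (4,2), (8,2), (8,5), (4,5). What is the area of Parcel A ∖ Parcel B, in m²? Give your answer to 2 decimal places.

|Parcel A∩Parcel B|: x∈[4,7], y∈[2,5] → 3·3 = 9.
|Parcel A| = 16.
|Parcel A ∖ Parcel B| = |Parcel A| − |Parcel A∩Parcel B| = 16 − 9 = 7.00.

7.00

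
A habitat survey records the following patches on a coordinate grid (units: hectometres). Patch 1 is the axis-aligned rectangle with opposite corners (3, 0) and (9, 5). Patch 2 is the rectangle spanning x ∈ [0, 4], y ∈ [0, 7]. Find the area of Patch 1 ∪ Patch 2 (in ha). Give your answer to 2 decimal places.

By inclusion–exclusion:
Individual areas: |Patch 1| = 30, |Patch 2| = 28.
|Patch 1∩Patch 2|: x∈[3,4], y∈[0,5] → 1·5 = 5.
|Patch 1 ∪ Patch 2| = 58 − 5 = 53.00.

53.00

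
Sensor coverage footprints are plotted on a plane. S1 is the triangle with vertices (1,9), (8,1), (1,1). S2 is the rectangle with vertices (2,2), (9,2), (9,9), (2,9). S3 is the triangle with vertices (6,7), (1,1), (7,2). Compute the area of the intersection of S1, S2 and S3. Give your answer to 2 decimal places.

8.17

The intersection is the polygon with vertices (2,2), (2,2.2), (4.415,5.098), (6.963,2.185), (7,2).
By the shoelace formula its area is 8.17.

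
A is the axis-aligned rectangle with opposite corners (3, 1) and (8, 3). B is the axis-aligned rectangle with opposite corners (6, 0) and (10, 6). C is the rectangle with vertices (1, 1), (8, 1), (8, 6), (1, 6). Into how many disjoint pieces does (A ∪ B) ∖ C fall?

(A ∪ B) ∖ C is a single connected region.

1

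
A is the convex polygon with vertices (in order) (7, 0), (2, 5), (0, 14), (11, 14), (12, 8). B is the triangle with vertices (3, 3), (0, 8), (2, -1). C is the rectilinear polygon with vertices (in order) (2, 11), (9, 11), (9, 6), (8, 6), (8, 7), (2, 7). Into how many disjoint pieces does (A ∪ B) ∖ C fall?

(A ∪ B) ∖ C splits into 2 disjoint pieces (area 84.5, area 8.5).

2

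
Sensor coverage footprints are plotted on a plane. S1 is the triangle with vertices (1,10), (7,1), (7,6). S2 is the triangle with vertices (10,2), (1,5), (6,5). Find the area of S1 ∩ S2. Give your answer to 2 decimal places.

3.24

The intersection is the polygon with vertices (4.333,5), (6,5), (7,4.25), (7,3), (5.286,3.571).
By the shoelace formula its area is 3.24.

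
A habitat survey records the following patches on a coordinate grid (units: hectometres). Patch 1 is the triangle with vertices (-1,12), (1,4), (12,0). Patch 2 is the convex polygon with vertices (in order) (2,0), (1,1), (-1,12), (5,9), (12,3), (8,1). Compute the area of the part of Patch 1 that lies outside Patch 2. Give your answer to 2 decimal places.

2.05

|Patch 1| = 40, |Patch 1∩Patch 2| = 37.9516.
|Patch 1 ∖ Patch 2| = |Patch 1| − |Patch 1∩Patch 2| = 40 − 37.9516 = 2.05.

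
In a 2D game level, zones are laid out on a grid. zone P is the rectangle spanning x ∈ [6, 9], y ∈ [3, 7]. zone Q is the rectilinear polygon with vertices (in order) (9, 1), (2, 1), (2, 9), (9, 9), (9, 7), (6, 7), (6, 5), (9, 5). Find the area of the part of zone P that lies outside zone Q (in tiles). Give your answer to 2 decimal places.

6.00

|zone P| = 12, |zone P∩zone Q| = 6.
|zone P ∖ zone Q| = |zone P| − |zone P∩zone Q| = 12 − 6 = 6.00.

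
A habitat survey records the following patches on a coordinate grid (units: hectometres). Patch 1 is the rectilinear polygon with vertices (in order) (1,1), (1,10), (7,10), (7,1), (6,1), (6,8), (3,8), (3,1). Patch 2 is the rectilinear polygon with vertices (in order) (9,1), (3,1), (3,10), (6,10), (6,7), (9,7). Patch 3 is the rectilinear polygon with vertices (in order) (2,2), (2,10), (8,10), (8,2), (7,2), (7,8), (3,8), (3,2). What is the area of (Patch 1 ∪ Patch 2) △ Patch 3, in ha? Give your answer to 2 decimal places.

|Patch 1 ∪ Patch 2| = 66.
|(Patch 1 ∪ Patch 2) ∩ Patch 3| = 21.
|(Patch 1 ∪ Patch 2) △ Patch 3| = 66 + 24 − 42 = 48.00.

48.00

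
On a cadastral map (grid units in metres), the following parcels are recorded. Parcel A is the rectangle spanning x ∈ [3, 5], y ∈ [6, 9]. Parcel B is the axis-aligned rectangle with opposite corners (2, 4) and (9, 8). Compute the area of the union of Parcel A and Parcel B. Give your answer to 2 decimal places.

By inclusion–exclusion:
Individual areas: |Parcel A| = 6, |Parcel B| = 28.
|Parcel A∩Parcel B|: x∈[3,5], y∈[6,8] → 2·2 = 4.
|Parcel A ∪ Parcel B| = 34 − 4 = 30.00.

30.00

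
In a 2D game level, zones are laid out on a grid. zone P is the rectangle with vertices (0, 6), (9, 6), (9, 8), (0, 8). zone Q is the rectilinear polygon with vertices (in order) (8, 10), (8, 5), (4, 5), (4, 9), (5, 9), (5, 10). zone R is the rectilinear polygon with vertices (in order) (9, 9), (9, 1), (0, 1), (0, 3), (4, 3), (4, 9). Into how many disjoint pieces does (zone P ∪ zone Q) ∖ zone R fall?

2

(zone P ∪ zone Q) ∖ zone R splits into 2 disjoint pieces (area 8, area 3).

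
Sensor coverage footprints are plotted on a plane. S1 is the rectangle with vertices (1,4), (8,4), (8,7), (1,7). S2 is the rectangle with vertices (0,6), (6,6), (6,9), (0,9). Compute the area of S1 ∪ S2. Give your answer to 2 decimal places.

34.00

By inclusion–exclusion:
Individual areas: |S1| = 21, |S2| = 18.
|S1∩S2|: x∈[1,6], y∈[6,7] → 5·1 = 5.
|S1 ∪ S2| = 39 − 5 = 34.00.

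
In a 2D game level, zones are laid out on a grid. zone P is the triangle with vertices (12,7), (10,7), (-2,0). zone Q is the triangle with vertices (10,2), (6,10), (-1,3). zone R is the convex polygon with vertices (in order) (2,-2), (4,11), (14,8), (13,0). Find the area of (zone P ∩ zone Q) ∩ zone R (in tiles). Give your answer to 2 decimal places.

The region (zone P ∩ zone Q) ∩ zone R is the polygon with vertices (8.4,5.2), (3.231,2.615), (2.717,2.662), (2.732,2.761), (8.065,5.871).
By the shoelace formula its area is 3.36.

3.36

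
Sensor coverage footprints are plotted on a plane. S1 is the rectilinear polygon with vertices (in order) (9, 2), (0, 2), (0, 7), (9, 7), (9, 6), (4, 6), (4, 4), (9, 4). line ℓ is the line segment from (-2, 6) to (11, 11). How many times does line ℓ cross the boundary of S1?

The segment meets the boundary at (0.6,7), (0,6.769).

2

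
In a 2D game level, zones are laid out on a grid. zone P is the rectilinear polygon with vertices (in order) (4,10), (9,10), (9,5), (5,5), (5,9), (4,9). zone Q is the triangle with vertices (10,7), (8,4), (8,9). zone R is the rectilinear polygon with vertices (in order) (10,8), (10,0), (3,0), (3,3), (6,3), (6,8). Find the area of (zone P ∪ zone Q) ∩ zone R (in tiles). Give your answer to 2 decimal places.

10.58

|zone P ∪ zone Q| = 22.5833.
|(zone P ∪ zone Q) ∩ zone R| = 10.58.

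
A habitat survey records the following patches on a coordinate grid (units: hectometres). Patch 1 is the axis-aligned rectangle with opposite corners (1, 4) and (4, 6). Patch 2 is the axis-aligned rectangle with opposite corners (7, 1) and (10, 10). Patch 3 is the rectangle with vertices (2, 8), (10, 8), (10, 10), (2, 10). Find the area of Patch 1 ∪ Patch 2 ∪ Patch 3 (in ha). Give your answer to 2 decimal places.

43.00

By inclusion–exclusion:
Individual areas: |Patch 1| = 6, |Patch 2| = 27, |Patch 3| = 16.
|Patch 1∩Patch 2| = 0 (no overlap).
|Patch 1∩Patch 3| = 0 (no overlap).
|Patch 2∩Patch 3|: x∈[7,10], y∈[8,10] → 3·2 = 6.
|Patch 1∩Patch 2∩Patch 3| = 0.
|Patch 1 ∪ Patch 2 ∪ Patch 3| = 49 − 6 + 0 = 43.00.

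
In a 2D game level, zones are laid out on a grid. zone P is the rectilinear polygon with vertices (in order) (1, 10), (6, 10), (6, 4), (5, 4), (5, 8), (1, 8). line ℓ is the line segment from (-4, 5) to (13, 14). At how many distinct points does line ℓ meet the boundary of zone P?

The segment meets the boundary at (5.444,10), (1.667,8).

2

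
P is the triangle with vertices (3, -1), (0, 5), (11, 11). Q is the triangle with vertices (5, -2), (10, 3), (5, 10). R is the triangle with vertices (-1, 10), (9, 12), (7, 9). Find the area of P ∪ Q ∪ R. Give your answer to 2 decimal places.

75.07

By inclusion–exclusion:
Individual areas: |P| = 42, |Q| = 30, |R| = 13.
|P∩Q| = 9.707.
|P∩R| = 0.
|Q∩R| = 0.2206.
|P∩Q∩R| = 0.
|P ∪ Q ∪ R| = 85 − 9.9275 + 0 = 75.07.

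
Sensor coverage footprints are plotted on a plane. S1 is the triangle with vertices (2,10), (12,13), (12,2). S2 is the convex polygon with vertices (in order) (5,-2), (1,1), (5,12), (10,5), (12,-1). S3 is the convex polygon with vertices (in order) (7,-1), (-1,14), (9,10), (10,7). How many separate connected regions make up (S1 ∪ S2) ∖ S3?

2

(S1 ∪ S2) ∖ S3 splits into 2 disjoint pieces (area 0.1054, area 70.2545).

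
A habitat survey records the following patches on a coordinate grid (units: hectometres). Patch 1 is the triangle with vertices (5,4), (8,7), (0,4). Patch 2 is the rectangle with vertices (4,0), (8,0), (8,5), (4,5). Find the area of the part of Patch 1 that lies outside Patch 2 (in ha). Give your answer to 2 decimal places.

|Patch 1| = 7.5, |Patch 1∩Patch 2| = 1.5.
|Patch 1 ∖ Patch 2| = |Patch 1| − |Patch 1∩Patch 2| = 7.5 − 1.5 = 6.00.

6.00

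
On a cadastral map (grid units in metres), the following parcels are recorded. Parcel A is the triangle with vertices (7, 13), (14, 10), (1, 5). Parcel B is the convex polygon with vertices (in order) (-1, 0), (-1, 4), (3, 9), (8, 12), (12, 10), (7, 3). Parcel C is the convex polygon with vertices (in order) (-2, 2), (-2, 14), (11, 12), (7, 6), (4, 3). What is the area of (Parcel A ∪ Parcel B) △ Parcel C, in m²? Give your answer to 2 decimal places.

|Parcel A ∪ Parcel B| = 85.6061.
|(Parcel A ∪ Parcel B) ∩ Parcel C| = 54.5135.
|(Parcel A ∪ Parcel B) △ Parcel C| = 85.6061 + 104.5 − 109.0271 = 81.08.

81.08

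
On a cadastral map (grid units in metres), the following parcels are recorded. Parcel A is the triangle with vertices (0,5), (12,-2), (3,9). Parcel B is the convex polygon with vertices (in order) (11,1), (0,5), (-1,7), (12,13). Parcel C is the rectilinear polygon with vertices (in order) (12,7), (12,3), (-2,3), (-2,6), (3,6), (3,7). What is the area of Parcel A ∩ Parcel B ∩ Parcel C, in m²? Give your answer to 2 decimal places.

16.22

The intersection is the polygon with vertices (0,5), (0.75,6), (3,6), (3,7), (4.636,7), (7.909,3), (5.5,3).
By the shoelace formula its area is 16.22.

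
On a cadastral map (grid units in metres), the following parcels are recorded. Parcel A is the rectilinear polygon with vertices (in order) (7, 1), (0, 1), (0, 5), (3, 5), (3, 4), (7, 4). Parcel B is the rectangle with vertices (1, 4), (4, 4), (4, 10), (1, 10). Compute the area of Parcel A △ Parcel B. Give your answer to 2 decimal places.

|Parcel A| = 24, |Parcel B| = 18, |Parcel A∩Parcel B| = 2.
|Parcel A △ Parcel B| = |Parcel A| + |Parcel B| − 2·|Parcel A∩Parcel B| = 24 + 18 − 4 = 38.00.

38.00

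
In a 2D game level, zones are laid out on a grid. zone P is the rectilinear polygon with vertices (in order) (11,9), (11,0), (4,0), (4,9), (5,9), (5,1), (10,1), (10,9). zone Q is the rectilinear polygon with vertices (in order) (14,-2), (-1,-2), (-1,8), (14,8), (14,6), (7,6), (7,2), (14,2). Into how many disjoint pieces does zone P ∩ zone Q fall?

2

zone P ∩ zone Q splits into 2 disjoint pieces (area 2, area 15).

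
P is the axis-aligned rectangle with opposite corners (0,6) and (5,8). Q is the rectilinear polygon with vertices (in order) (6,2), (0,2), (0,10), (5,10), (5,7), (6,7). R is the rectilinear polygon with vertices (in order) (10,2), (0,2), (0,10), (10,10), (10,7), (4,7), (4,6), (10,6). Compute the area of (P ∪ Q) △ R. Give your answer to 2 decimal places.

|P ∪ Q| = 45.
|(P ∪ Q) ∩ R| = 43.
|(P ∪ Q) △ R| = 45 + 74 − 86 = 33.00.

33.00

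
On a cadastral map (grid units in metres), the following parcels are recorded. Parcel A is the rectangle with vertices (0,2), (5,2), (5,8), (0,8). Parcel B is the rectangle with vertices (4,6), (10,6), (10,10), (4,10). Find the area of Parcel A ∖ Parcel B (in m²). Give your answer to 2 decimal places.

28.00

|Parcel A∩Parcel B|: x∈[4,5], y∈[6,8] → 1·2 = 2.
|Parcel A| = 30.
|Parcel A ∖ Parcel B| = |Parcel A| − |Parcel A∩Parcel B| = 30 − 2 = 28.00.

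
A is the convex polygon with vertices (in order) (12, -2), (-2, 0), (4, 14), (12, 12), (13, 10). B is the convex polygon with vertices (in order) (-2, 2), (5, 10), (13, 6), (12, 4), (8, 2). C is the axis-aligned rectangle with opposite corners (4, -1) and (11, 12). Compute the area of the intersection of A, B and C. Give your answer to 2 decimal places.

44.18

The intersection is the polygon with vertices (5,10), (11,7), (11,3.5), (8,2), (4,2), (4,8.857).
By the shoelace formula its area is 44.18.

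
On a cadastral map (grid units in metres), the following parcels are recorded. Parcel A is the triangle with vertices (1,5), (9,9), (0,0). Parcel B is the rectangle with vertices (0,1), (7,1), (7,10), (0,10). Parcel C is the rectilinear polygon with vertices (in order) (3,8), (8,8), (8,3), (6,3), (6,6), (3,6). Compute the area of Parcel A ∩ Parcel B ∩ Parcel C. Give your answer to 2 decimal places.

The intersection is the polygon with vertices (7,7), (6,6), (3,6), (7,8).
By the shoelace formula its area is 3.50.

3.50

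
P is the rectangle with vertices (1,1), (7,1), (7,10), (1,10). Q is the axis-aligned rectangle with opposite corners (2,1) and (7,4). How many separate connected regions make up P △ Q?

P △ Q is a single connected region.

1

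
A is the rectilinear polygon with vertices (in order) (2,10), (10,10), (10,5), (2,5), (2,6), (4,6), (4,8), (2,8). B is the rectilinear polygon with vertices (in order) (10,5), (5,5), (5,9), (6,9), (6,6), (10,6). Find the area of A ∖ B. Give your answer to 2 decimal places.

|A| = 36, |A∩B| = 8.
|A ∖ B| = |A| − |A∩B| = 36 − 8 = 28.00.

28.00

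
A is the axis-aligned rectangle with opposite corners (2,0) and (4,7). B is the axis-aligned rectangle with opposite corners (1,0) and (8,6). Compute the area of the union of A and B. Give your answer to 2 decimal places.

By inclusion–exclusion:
Individual areas: |A| = 14, |B| = 42.
|A∩B|: x∈[2,4], y∈[0,6] → 2·6 = 12.
|A ∪ B| = 56 − 12 = 44.00.

44.00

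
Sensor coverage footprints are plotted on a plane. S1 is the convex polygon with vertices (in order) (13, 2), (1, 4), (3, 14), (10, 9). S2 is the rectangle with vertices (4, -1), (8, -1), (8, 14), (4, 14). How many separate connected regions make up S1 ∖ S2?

S1 ∖ S2 splits into 2 disjoint pieces (area 23.8452, area 20.3929).

2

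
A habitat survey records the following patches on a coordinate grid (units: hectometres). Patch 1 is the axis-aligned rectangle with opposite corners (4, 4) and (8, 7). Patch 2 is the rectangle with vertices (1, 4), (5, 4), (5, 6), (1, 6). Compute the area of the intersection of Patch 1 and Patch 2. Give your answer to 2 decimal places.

2.00

|Patch 1∩Patch 2|: x∈[4,5], y∈[4,6] → 1·2 = 2.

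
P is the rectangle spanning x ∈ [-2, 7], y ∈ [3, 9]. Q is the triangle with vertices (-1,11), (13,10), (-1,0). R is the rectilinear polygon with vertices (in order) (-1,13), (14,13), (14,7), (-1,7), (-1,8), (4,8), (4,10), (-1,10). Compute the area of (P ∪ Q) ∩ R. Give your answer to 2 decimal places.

The region (P ∪ Q) ∩ R is the polygon with vertices (-1,11), (13,10), (8.8,7), (-1,7), (-1,8), (4,8), (4,10), (-1,10).
By the shoelace formula its area is 32.70.

32.70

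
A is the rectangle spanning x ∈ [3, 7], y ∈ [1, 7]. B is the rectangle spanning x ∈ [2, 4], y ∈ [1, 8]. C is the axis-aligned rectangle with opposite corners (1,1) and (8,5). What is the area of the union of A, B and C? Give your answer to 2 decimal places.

40.00

By inclusion–exclusion:
Individual areas: |A| = 24, |B| = 14, |C| = 28.
|A∩B|: x∈[3,4], y∈[1,7] → 1·6 = 6.
|A∩C|: x∈[3,7], y∈[1,5] → 4·4 = 16.
|B∩C|: x∈[2,4], y∈[1,5] → 2·4 = 8.
|A∩B∩C| = 4.
|A ∪ B ∪ C| = 66 − 30 + 4 = 40.00.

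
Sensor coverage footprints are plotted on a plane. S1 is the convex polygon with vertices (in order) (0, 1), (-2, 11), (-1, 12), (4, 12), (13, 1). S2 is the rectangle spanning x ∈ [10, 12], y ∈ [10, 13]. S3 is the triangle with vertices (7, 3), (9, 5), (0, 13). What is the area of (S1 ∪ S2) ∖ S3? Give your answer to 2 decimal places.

|S1 ∪ S2| = 111.
|(S1 ∪ S2) ∩ S3| = 16.7875.
|(S1 ∪ S2) ∖ S3| = 111 − 16.7875 = 94.21.

94.21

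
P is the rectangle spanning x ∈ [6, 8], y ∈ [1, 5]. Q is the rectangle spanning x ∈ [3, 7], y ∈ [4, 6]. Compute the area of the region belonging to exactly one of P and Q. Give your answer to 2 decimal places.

14.00

|P∩Q|: x∈[6,7], y∈[4,5] → 1·1 = 1.
|P △ Q| = |P| + |Q| − 2·|P∩Q| = 8 + 8 − 2 = 14.00.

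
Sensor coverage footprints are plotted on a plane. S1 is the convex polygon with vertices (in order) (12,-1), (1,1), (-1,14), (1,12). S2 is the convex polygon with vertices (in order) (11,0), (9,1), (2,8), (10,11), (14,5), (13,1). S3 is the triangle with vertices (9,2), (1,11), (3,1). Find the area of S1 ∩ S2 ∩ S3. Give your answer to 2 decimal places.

8.46

The intersection is the polygon with vertices (2,8), (3.25,8.469), (9,2), (8.143,1.857).
By the shoelace formula its area is 8.46.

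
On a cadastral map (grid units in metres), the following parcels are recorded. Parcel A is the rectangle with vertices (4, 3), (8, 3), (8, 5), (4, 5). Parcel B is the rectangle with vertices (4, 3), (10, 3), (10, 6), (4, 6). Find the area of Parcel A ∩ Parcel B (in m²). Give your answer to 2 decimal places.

8.00

|Parcel A∩Parcel B|: x∈[4,8], y∈[3,5] → 4·2 = 8.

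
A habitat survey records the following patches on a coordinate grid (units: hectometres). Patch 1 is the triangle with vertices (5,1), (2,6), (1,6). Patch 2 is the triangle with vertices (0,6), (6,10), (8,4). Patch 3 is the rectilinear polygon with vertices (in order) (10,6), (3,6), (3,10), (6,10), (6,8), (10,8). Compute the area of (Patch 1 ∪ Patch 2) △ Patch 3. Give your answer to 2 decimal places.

22.07

|Patch 1 ∪ Patch 2| = 24.068.
|(Patch 1 ∪ Patch 2) ∩ Patch 3| = 11.
|(Patch 1 ∪ Patch 2) △ Patch 3| = 24.068 + 20 − 22 = 22.07.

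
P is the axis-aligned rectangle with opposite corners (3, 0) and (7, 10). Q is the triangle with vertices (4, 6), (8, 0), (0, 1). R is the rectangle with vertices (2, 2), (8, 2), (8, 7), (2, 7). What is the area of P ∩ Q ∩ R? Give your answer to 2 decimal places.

The intersection is the polygon with vertices (3,4.75), (4,6), (6.667,2), (3,2).
By the shoelace formula its area is 8.71.

8.71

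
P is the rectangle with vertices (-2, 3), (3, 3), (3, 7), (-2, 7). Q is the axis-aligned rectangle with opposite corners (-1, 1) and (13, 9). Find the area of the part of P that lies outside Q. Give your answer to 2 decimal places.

|P∩Q|: x∈[-1,3], y∈[3,7] → 4·4 = 16.
|P| = 20.
|P ∖ Q| = |P| − |P∩Q| = 20 − 16 = 4.00.

4.00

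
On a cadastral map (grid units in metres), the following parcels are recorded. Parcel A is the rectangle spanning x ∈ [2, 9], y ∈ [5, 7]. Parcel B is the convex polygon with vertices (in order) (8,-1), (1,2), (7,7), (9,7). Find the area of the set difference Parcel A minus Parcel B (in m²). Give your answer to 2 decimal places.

7.85

|Parcel A| = 14, |Parcel A∩Parcel B| = 6.15.
|Parcel A ∖ Parcel B| = |Parcel A| − |Parcel A∩Parcel B| = 14 − 6.15 = 7.85.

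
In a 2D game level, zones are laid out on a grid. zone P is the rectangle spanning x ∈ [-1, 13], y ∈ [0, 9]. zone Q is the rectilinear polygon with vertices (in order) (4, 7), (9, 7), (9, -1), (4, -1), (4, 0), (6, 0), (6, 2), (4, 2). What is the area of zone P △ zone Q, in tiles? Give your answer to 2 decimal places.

|zone P| = 126, |zone Q| = 36, |zone P∩zone Q| = 31.
|zone P △ zone Q| = |zone P| + |zone Q| − 2·|zone P∩zone Q| = 126 + 36 − 62 = 100.00.

100.00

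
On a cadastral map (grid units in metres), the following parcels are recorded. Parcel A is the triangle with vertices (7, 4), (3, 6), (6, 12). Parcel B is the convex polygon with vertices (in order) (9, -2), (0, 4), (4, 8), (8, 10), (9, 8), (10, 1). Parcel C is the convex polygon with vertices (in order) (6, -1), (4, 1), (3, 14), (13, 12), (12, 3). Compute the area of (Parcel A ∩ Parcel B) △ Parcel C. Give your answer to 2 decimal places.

98.38

|Parcel A ∩ Parcel B| = 11.4706.
|(Parcel A ∩ Parcel B) ∩ Parcel C| = 11.0439.
|(Parcel A ∩ Parcel B) △ Parcel C| = 11.4706 + 109 − 22.0878 = 98.38.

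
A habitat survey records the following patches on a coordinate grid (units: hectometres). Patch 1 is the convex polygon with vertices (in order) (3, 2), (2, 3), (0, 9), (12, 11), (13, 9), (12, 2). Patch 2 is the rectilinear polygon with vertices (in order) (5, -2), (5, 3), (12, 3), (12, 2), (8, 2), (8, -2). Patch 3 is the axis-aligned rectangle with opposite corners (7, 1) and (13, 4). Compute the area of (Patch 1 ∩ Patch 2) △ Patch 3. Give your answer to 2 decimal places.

15.00

|Patch 1 ∩ Patch 2| = 7.
|(Patch 1 ∩ Patch 2) ∩ Patch 3| = 5.
|(Patch 1 ∩ Patch 2) △ Patch 3| = 7 + 18 − 10 = 15.00.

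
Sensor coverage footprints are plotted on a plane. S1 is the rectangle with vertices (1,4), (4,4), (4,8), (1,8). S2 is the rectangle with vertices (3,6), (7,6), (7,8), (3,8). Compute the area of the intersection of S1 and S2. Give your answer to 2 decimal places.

2.00

|S1∩S2|: x∈[3,4], y∈[6,8] → 1·2 = 2.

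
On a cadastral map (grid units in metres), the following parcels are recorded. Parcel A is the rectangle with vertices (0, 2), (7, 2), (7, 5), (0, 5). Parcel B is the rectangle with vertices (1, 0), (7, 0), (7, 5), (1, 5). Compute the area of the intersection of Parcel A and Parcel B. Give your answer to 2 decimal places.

|Parcel A∩Parcel B|: x∈[1,7], y∈[2,5] → 6·3 = 18.

18.00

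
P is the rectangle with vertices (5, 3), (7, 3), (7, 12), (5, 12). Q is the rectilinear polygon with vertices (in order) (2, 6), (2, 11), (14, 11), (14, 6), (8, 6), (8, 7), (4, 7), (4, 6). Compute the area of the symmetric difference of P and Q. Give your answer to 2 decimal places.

58.00

|P| = 18, |Q| = 56, |P∩Q| = 8.
|P △ Q| = |P| + |Q| − 2·|P∩Q| = 18 + 56 − 16 = 58.00.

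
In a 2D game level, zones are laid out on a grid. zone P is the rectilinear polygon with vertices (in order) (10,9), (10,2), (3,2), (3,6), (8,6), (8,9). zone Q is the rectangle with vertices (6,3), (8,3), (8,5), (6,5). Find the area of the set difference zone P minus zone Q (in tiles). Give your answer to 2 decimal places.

|zone P| = 34, |zone P∩zone Q| = 4.
|zone P ∖ zone Q| = |zone P| − |zone P∩zone Q| = 34 − 4 = 30.00.

30.00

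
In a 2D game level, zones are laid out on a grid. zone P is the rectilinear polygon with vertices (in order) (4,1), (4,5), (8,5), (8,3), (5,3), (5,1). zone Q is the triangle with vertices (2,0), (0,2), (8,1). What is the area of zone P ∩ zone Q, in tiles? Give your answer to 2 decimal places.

The intersection is the polygon with vertices (4,1.5), (5,1.375), (5,1), (4,1).
By the shoelace formula its area is 0.44.

0.44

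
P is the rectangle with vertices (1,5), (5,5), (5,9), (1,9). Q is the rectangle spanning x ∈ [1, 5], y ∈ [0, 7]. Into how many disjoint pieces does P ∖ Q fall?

1

P ∖ Q is a single connected region.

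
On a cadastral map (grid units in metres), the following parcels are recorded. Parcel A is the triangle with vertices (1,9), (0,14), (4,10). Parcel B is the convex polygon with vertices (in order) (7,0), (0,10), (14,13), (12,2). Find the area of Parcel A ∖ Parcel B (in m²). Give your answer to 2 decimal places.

5.05

|Parcel A| = 8, |Parcel A∩Parcel B| = 2.946.
|Parcel A ∖ Parcel B| = |Parcel A| − |Parcel A∩Parcel B| = 8 − 2.946 = 5.05.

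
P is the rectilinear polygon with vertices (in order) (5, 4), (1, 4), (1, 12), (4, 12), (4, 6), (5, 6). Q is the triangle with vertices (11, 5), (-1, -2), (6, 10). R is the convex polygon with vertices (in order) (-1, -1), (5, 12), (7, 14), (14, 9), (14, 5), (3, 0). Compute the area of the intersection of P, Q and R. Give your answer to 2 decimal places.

The intersection is the polygon with vertices (4,6.571), (4,6), (5,6), (5,4), (2.5,4).
By the shoelace formula its area is 3.93.

3.93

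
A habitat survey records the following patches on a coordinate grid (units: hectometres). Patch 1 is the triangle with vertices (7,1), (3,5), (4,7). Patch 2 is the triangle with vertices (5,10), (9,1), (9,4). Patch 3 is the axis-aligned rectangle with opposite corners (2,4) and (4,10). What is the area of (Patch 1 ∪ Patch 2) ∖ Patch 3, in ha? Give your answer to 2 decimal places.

10.50

|Patch 1 ∪ Patch 2| = 12.
|(Patch 1 ∪ Patch 2) ∩ Patch 3| = 1.5.
|(Patch 1 ∪ Patch 2) ∖ Patch 3| = 12 − 1.5 = 10.50.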